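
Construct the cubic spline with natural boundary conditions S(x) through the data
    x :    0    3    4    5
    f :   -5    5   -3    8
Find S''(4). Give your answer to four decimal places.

Write M_i for S''(x_i). With h_i = 3, 1, 1 and divided differences Δ_i = 10/3, -8, 11, the continuity of S' gives the tridiagonal system
  3·M_0 + 8·M_1 + 1·M_2 = 6(Δ_1 - Δ_0) = -68
  1·M_1 + 4·M_2 + 1·M_3 = 6(Δ_2 - Δ_1) = 114
Natural end conditions: M_0 = M_3 = 0.
Solving the tridiagonal system: M_0 = 0, M_1 = -386/31, M_2 = 980/31, M_3 = 0.

31.6129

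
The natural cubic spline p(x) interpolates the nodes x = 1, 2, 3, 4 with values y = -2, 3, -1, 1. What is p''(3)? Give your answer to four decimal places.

13.2000

Let M_i = p''(x_i). Step sizes h_i = 1, 1, 1; slopes of the chords Δ_i = (y_(i+1) - y_i)/h_i = 5, -4, 2.
  1·M_0 + 4·M_1 + 1·M_2 = 6(Δ_1 - Δ_0) = -54
  1·M_1 + 4·M_2 + 1·M_3 = 6(Δ_2 - Δ_1) = 36
Natural end conditions: M_0 = M_3 = 0.
Hence M_0 = 0, M_1 = -84/5, M_2 = 66/5, M_3 = 0.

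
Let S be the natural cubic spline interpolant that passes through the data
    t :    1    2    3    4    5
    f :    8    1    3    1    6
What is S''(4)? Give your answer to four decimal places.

13.9286

Let σ_i = S''(x_i). Step sizes h_i = 1, 1, 1, 1; slopes of the chords Δ_i = (y_(i+1) - y_i)/h_i = -7, 2, -2, 5.
  1·σ_0 + 4·σ_1 + 1·σ_2 = 6(Δ_1 - Δ_0) = 54
  1·σ_1 + 4·σ_2 + 1·σ_3 = 6(Δ_2 - Δ_1) = -24
  1·σ_2 + 4·σ_3 + 1·σ_4 = 6(Δ_3 - Δ_2) = 42
Natural end conditions: σ_0 = σ_4 = 0.
Forward elimination and back-substitution give σ_0 = 0, σ_1 = 237/14, σ_2 = -96/7, σ_3 = 195/14, σ_4 = 0.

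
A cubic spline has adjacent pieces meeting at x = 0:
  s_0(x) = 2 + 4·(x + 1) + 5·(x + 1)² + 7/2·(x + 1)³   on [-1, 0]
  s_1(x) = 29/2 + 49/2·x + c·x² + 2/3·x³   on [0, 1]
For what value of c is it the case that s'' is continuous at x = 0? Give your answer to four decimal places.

s_0''(x) = 10 + 21·(x + 1), so s_0''(0) = 31. On the right, s_1''(0) = 2c, so c = 31/2.

15.5000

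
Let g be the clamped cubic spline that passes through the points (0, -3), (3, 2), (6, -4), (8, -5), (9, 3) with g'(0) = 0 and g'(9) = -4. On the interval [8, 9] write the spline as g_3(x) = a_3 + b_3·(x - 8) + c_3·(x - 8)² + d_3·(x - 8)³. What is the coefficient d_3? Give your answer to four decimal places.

-10.1157

With σ_i denoting the second derivative at x_i, h_i = 3, 3, 2, 1, and Δ_i = (y_(i+1) − y_i)/h_i = 5/3, -2, -1/2, 8:
  3·σ_0 + 12·σ_1 + 3·σ_2 = 6(Δ_1 - Δ_0) = -22
  3·σ_1 + 10·σ_2 + 2·σ_3 = 6(Δ_2 - Δ_1) = 9
  2·σ_2 + 6·σ_3 + 1·σ_4 = 6(Δ_3 - Δ_2) = 51
Clamped end conditions give two more equations: 2h_0·σ_0 + h_0·σ_1 = 6(Δ_0 - g'(0)) = 10 and h_3·σ_3 + 2h_3·σ_4 = 6(g'(9) - Δ_3) = -72.
Forward elimination and back-substitution give σ_0 = 583/216, σ_1 = -223/108, σ_2 = -383/216, σ_3 = 889/54, σ_4 = -4777/108.
On [8, 9], with g_3(x) = a_3 + b_3·(x - 8) + c_3·(x - 8)² + d_3·(x - 8)³: c_3 = σ_3/2 = 889/108, d_3 = (σ_4 - σ_3)/(6h_3) = -2185/216, b_3 = Δ_3 - h_3(2σ_3 + σ_4)/6 = 2135/216.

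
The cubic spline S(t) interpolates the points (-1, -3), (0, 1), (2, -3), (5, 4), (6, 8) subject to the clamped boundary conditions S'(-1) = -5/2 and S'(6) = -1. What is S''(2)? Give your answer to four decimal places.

Write m_i for S''(x_i). With h_i = 1, 2, 3, 1 and divided differences Δ_i = 4, -2, 7/3, 4, the continuity of S' gives the tridiagonal system
  1·m_0 + 6·m_1 + 2·m_2 = 6(Δ_1 - Δ_0) = -36
  2·m_1 + 10·m_2 + 3·m_3 = 6(Δ_2 - Δ_1) = 26
  3·m_2 + 8·m_3 + 1·m_4 = 6(Δ_3 - Δ_2) = 10
Clamped end conditions give two more equations: 2h_0·m_0 + h_0·m_1 = 6(Δ_0 - S'(-1)) = 39 and h_3·m_3 + 2h_3·m_4 = 6(S'(6) - Δ_3) = -30.
Solving the tridiagonal system: m_0 = 2815/111, m_1 = -1301/111, m_2 = 995/222, m_3 = 57/37, m_4 = -1167/74.

4.4820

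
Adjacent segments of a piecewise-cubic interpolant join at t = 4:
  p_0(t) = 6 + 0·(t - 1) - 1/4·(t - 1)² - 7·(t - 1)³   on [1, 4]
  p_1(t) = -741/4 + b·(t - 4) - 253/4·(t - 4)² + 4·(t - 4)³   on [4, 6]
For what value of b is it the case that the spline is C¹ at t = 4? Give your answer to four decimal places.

-190.5000

p_0'(t) = 0 - 1/2·(t - 1) - 21·(t - 1)², so p_0'(4) = -381/2. On the right, p_1'(4) = b, so b = -381/2.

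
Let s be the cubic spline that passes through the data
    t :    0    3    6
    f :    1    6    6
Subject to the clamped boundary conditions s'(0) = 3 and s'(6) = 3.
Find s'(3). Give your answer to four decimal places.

-0.2500

Write m_i for s''(x_i). With h_i = 3, 3 and divided differences Δ_i = 5/3, 0, the continuity of s' gives the tridiagonal system
  3·m_0 + 12·m_1 + 3·m_2 = 6(Δ_1 - Δ_0) = -10
Clamped end conditions give two more equations: 2h_0·m_0 + h_0·m_1 = 6(Δ_0 - s'(0)) = -8 and h_1·m_1 + 2h_1·m_2 = 6(s'(6) - Δ_1) = 18.
Solving the tridiagonal system: m_0 = -1/2, m_1 = -5/3, m_2 = 23/6.
On [3, 6], s'(t) = b_1 + 2c_1·(t - 3) + 3d_1·(t - 3)² with b_1 = Δ_1 - h_1(2m_1 + m_2)/6 = -1/4, c_1 = m_1/2 = -5/6, d_1 = (m_2 - m_1)/(6h_1) = 11/36. So s'(3) = -1/4.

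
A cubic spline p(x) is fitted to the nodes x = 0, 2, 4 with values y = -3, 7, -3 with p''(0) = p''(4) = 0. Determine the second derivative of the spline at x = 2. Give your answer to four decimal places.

-7.5000

Put M_i = p'' at the i-th knot. Here h = (2, 2) and Δ = (5, -5), so the interior equations h_(i-1)·M_(i-1) + 2(h_(i-1)+h_i)·M_i + h_i·M_(i+1) = 6(Δ_i − Δ_(i-1)) read
  2·M_0 + 8·M_1 + 2·M_2 = 6(Δ_1 - Δ_0) = -60
Natural end conditions: M_0 = M_2 = 0.
Hence M_0 = 0, M_1 = -15/2, M_2 = 0.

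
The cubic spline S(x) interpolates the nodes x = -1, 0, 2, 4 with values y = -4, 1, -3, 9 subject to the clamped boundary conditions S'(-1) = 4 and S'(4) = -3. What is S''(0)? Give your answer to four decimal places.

Put m_i = S'' at the i-th knot. Here h = (1, 2, 2) and Δ = (5, -2, 6), so the interior equations h_(i-1)·m_(i-1) + 2(h_(i-1)+h_i)·m_i + h_i·m_(i+1) = 6(Δ_i − Δ_(i-1)) read
  1·m_0 + 6·m_1 + 2·m_2 = 6(Δ_1 - Δ_0) = -42
  2·m_1 + 8·m_2 + 2·m_3 = 6(Δ_2 - Δ_1) = 48
Clamped end conditions give two more equations: 2h_0·m_0 + h_0·m_1 = 6(Δ_0 - S'(-1)) = 6 and h_2·m_2 + 2h_2·m_3 = 6(S'(4) - Δ_2) = -54.
Solving: m_0 = 224/23, m_1 = -310/23, m_2 = 335/23, m_3 = -478/23.

-13.4783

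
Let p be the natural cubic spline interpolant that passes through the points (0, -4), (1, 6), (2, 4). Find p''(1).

-18

With M_i denoting the second derivative at x_i, h_i = 1, 1, and Δ_i = (y_(i+1) − y_i)/h_i = 10, -2:
  1·M_0 + 4·M_1 + 1·M_2 = 6(Δ_1 - Δ_0) = -72
Natural end conditions: M_0 = M_2 = 0.
Forward elimination and back-substitution give M_0 = 0, M_1 = -18, M_2 = 0.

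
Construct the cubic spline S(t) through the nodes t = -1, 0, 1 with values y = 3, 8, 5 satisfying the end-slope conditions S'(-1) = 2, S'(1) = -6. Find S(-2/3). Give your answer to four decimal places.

4.4074

Let σ_i = S''(x_i). Step sizes h_i = 1, 1; slopes of the chords Δ_i = (y_(i+1) - y_i)/h_i = 5, -3.
  1·σ_0 + 4·σ_1 + 1·σ_2 = 6(Δ_1 - Δ_0) = -48
Clamped end conditions give two more equations: 2h_0·σ_0 + h_0·σ_1 = 6(Δ_0 - S'(-1)) = 18 and h_1·σ_1 + 2h_1·σ_2 = 6(S'(1) - Δ_1) = -18.
Forward elimination and back-substitution give σ_0 = 17, σ_1 = -16, σ_2 = -1.
On [-1, 0], S(t) = 3 + 2·(t + 1) + 17/2·(t + 1)² - 11/2·(t + 1)³.
With (t + 1) = 1/3: S(-2/3) = 119/27.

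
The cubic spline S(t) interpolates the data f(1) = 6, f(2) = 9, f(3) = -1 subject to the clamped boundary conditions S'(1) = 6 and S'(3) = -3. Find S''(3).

36

Write m_i for S''(x_i). With h_i = 1, 1 and divided differences Δ_i = 3, -10, the continuity of S' gives the tridiagonal system
  1·m_0 + 4·m_1 + 1·m_2 = 6(Δ_1 - Δ_0) = -78
Clamped end conditions give two more equations: 2h_0·m_0 + h_0·m_1 = 6(Δ_0 - S'(1)) = -18 and h_1·m_1 + 2h_1·m_2 = 6(S'(3) - Δ_1) = 42.
Solving: m_0 = 6, m_1 = -30, m_2 = 36.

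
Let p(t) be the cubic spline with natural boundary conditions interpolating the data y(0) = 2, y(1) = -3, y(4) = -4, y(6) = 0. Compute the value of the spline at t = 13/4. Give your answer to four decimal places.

Put M_i = p'' at the i-th knot. Here h = (1, 3, 2) and Δ = (-5, -1/3, 2), so the interior equations h_(i-1)·M_(i-1) + 2(h_(i-1)+h_i)·M_i + h_i·M_(i+1) = 6(Δ_i − Δ_(i-1)) read
  1·M_0 + 8·M_1 + 3·M_2 = 6(Δ_1 - Δ_0) = 28
  3·M_1 + 10·M_2 + 2·M_3 = 6(Δ_2 - Δ_1) = 14
Natural end conditions: M_0 = M_3 = 0.
Hence M_0 = 0, M_1 = 238/71, M_2 = 28/71, M_3 = 0.
On [1, 4], p(t) = -3 - 827/213·(t - 1) + 119/71·(t - 1)² - 35/213·(t - 1)³.
With (t - 1) = 9/4: p(13/4) = -23277/4544.

-5.1226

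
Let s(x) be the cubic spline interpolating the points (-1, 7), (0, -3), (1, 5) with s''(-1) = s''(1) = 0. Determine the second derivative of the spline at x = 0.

Put M_i = s'' at the i-th knot. Here h = (1, 1) and Δ = (-10, 8), so the interior equations h_(i-1)·M_(i-1) + 2(h_(i-1)+h_i)·M_i + h_i·M_(i+1) = 6(Δ_i − Δ_(i-1)) read
  1·M_0 + 4·M_1 + 1·M_2 = 6(Δ_1 - Δ_0) = 108
Natural end conditions: M_0 = M_2 = 0.
Forward elimination and back-substitution give M_0 = 0, M_1 = 27, M_2 = 0.

27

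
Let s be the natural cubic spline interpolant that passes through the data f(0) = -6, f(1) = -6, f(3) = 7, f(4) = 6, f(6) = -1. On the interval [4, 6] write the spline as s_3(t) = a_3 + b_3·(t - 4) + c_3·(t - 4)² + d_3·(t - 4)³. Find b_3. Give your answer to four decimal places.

-3.0269

Put M_i = s'' at the i-th knot. Here h = (1, 2, 1, 2) and Δ = (0, 13/2, -1, -7/2), so the interior equations h_(i-1)·M_(i-1) + 2(h_(i-1)+h_i)·M_i + h_i·M_(i+1) = 6(Δ_i − Δ_(i-1)) read
  1·M_0 + 6·M_1 + 2·M_2 = 6(Δ_1 - Δ_0) = 39
  2·M_1 + 6·M_2 + 1·M_3 = 6(Δ_2 - Δ_1) = -45
  1·M_2 + 6·M_3 + 2·M_4 = 6(Δ_3 - Δ_2) = -15
Natural end conditions: M_0 = M_4 = 0.
Solving the tridiagonal system: M_0 = 0, M_1 = 625/62, M_2 = -333/31, M_3 = -22/31, M_4 = 0.
On [4, 6], with s_3(t) = a_3 + b_3·(t - 4) + c_3·(t - 4)² + d_3·(t - 4)³: c_3 = M_3/2 = -11/31, d_3 = (M_4 - M_3)/(6h_3) = 11/186, b_3 = Δ_3 - h_3(2M_3 + M_4)/6 = -563/186.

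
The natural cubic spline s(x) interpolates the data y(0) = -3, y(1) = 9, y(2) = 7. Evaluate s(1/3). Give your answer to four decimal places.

Let σ_i = s''(x_i). Step sizes h_i = 1, 1; slopes of the chords Δ_i = (y_(i+1) - y_i)/h_i = 12, -2.
  1·σ_0 + 4·σ_1 + 1·σ_2 = 6(Δ_1 - Δ_0) = -84
Natural end conditions: σ_0 = σ_2 = 0.
Forward elimination and back-substitution give σ_0 = 0, σ_1 = -21, σ_2 = 0.
On [0, 1], s(x) = -3 + 31/2·x + 0·x² - 7/2·x³.
With x = 1/3: s(1/3) = 55/27.

2.0370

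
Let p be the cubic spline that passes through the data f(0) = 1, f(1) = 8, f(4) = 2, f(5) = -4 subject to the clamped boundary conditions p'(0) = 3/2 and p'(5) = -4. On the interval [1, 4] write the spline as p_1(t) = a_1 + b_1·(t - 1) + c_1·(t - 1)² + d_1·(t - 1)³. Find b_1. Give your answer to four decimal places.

Put M_i = p'' at the i-th knot. Here h = (1, 3, 1) and Δ = (7, -2, -6), so the interior equations h_(i-1)·M_(i-1) + 2(h_(i-1)+h_i)·M_i + h_i·M_(i+1) = 6(Δ_i − Δ_(i-1)) read
  1·M_0 + 8·M_1 + 3·M_2 = 6(Δ_1 - Δ_0) = -54
  3·M_1 + 8·M_2 + 1·M_3 = 6(Δ_2 - Δ_1) = -24
Clamped end conditions give two more equations: 2h_0·M_0 + h_0·M_1 = 6(Δ_0 - p'(0)) = 33 and h_2·M_2 + 2h_2·M_3 = 6(p'(5) - Δ_2) = 12.
Hence M_0 = 148/7, M_1 = -65/7, M_2 = -2/7, M_3 = 43/7.
On [1, 4], with p_1(t) = a_1 + b_1·(t - 1) + c_1·(t - 1)² + d_1·(t - 1)³: c_1 = M_1/2 = -65/14, d_1 = (M_2 - M_1)/(6h_1) = 1/2, b_1 = Δ_1 - h_1(2M_1 + M_2)/6 = 52/7.

7.4286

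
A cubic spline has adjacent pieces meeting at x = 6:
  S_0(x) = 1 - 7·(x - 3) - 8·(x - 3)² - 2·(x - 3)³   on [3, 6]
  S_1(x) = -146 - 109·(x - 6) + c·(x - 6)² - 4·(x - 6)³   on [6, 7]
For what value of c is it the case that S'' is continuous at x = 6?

-26

S_0''(x) = -16 - 12·(x - 3), so S_0''(6) = -52. On the right, S_1''(6) = 2c, so c = -26.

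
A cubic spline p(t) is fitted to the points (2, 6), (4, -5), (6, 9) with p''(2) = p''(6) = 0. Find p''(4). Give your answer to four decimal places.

9.3750

With σ_i denoting the second derivative at x_i, h_i = 2, 2, and Δ_i = (y_(i+1) − y_i)/h_i = -11/2, 7:
  2·σ_0 + 8·σ_1 + 2·σ_2 = 6(Δ_1 - Δ_0) = 75
Natural end conditions: σ_0 = σ_2 = 0.
Hence σ_0 = 0, σ_1 = 75/8, σ_2 = 0.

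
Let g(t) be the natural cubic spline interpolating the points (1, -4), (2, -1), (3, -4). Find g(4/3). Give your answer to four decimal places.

Put σ_i = g'' at the i-th knot. Here h = (1, 1) and Δ = (3, -3), so the interior equations h_(i-1)·σ_(i-1) + 2(h_(i-1)+h_i)·σ_i + h_i·σ_(i+1) = 6(Δ_i − Δ_(i-1)) read
  1·σ_0 + 4·σ_1 + 1·σ_2 = 6(Δ_1 - Δ_0) = -36
Natural end conditions: σ_0 = σ_2 = 0.
Hence σ_0 = 0, σ_1 = -9, σ_2 = 0.
On [1, 2], g(t) = -4 + 9/2·(t - 1) + 0·(t - 1)² - 3/2·(t - 1)³.
With (t - 1) = 1/3: g(4/3) = -23/9.

-2.5556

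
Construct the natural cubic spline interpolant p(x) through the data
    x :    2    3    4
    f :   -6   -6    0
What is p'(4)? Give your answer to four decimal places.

Put M_i = p'' at the i-th knot. Here h = (1, 1) and Δ = (0, 6), so the interior equations h_(i-1)·M_(i-1) + 2(h_(i-1)+h_i)·M_i + h_i·M_(i+1) = 6(Δ_i − Δ_(i-1)) read
  1·M_0 + 4·M_1 + 1·M_2 = 6(Δ_1 - Δ_0) = 36
Natural end conditions: M_0 = M_2 = 0.
Hence M_0 = 0, M_1 = 9, M_2 = 0.
On [3, 4], p'(x) = b_1 + 2c_1·(x - 3) + 3d_1·(x - 3)² with b_1 = Δ_1 - h_1(2M_1 + M_2)/6 = 3, c_1 = M_1/2 = 9/2, d_1 = (M_2 - M_1)/(6h_1) = -3/2. So p'(4) = 15/2.

7.5000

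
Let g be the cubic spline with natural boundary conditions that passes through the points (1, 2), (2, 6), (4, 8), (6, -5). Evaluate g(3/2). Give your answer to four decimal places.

4.0767

Let m_i = g''(x_i). Step sizes h_i = 1, 2, 2; slopes of the chords Δ_i = (y_(i+1) - y_i)/h_i = 4, 1, -13/2.
  1·m_0 + 6·m_1 + 2·m_2 = 6(Δ_1 - Δ_0) = -18
  2·m_1 + 8·m_2 + 2·m_3 = 6(Δ_2 - Δ_1) = -45
Natural end conditions: m_0 = m_3 = 0.
Hence m_0 = 0, m_1 = -27/22, m_2 = -117/22, m_3 = 0.
On [1, 2], g(t) = 2 + 185/44·(t - 1) + 0·(t - 1)² - 9/44·(t - 1)³.
With (t - 1) = 1/2: g(3/2) = 1435/352.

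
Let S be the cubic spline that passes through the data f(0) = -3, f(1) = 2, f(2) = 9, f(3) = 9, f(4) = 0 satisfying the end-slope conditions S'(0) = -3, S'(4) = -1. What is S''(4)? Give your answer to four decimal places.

Write σ_i for S''(x_i). With h_i = 1, 1, 1, 1 and divided differences Δ_i = 5, 7, 0, -9, the continuity of S' gives the tridiagonal system
  1·σ_0 + 4·σ_1 + 1·σ_2 = 6(Δ_1 - Δ_0) = 12
  1·σ_1 + 4·σ_2 + 1·σ_3 = 6(Δ_2 - Δ_1) = -42
  1·σ_2 + 4·σ_3 + 1·σ_4 = 6(Δ_3 - Δ_2) = -54
Clamped end conditions give two more equations: 2h_0·σ_0 + h_0·σ_1 = 6(Δ_0 - S'(0)) = 48 and h_3·σ_3 + 2h_3·σ_4 = 6(S'(4) - Δ_3) = 48.
Solving: σ_0 = 701/28, σ_1 = -29/14, σ_2 = -19/4, σ_3 = -293/14, σ_4 = 965/28.

34.4643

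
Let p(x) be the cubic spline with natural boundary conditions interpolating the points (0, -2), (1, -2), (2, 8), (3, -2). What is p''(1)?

24

Write m_i for p''(x_i). With h_i = 1, 1, 1 and divided differences Δ_i = 0, 10, -10, the continuity of p' gives the tridiagonal system
  1·m_0 + 4·m_1 + 1·m_2 = 6(Δ_1 - Δ_0) = 60
  1·m_1 + 4·m_2 + 1·m_3 = 6(Δ_2 - Δ_1) = -120
Natural end conditions: m_0 = m_3 = 0.
Solving the tridiagonal system: m_0 = 0, m_1 = 24, m_2 = -36, m_3 = 0.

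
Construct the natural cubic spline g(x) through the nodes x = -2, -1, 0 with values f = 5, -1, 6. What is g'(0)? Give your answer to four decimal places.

Put M_i = g'' at the i-th knot. Here h = (1, 1) and Δ = (-6, 7), so the interior equations h_(i-1)·M_(i-1) + 2(h_(i-1)+h_i)·M_i + h_i·M_(i+1) = 6(Δ_i − Δ_(i-1)) read
  1·M_0 + 4·M_1 + 1·M_2 = 6(Δ_1 - Δ_0) = 78
Natural end conditions: M_0 = M_2 = 0.
Hence M_0 = 0, M_1 = 39/2, M_2 = 0.
On [-1, 0], g'(x) = b_1 + 2c_1·(x + 1) + 3d_1·(x + 1)² with b_1 = Δ_1 - h_1(2M_1 + M_2)/6 = 1/2, c_1 = M_1/2 = 39/4, d_1 = (M_2 - M_1)/(6h_1) = -13/4. So g'(0) = 41/4.

10.2500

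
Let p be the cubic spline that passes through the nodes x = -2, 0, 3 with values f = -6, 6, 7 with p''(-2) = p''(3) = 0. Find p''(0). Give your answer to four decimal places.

Put m_i = p'' at the i-th knot. Here h = (2, 3) and Δ = (6, 1/3), so the interior equations h_(i-1)·m_(i-1) + 2(h_(i-1)+h_i)·m_i + h_i·m_(i+1) = 6(Δ_i − Δ_(i-1)) read
  2·m_0 + 10·m_1 + 3·m_2 = 6(Δ_1 - Δ_0) = -34
Natural end conditions: m_0 = m_2 = 0.
Forward elimination and back-substitution give m_0 = 0, m_1 = -17/5, m_2 = 0.

-3.4000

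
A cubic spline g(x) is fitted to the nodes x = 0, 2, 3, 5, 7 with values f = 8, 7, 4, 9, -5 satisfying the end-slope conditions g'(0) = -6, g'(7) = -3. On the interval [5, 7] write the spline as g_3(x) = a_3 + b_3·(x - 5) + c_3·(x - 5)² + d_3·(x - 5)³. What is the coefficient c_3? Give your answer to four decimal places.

With σ_i denoting the second derivative at x_i, h_i = 2, 1, 2, 2, and Δ_i = (y_(i+1) − y_i)/h_i = -1/2, -3, 5/2, -7:
  2·σ_0 + 6·σ_1 + 1·σ_2 = 6(Δ_1 - Δ_0) = -15
  1·σ_1 + 6·σ_2 + 2·σ_3 = 6(Δ_2 - Δ_1) = 33
  2·σ_2 + 8·σ_3 + 2·σ_4 = 6(Δ_3 - Δ_2) = -57
Clamped end conditions give two more equations: 2h_0·σ_0 + h_0·σ_1 = 6(Δ_0 - g'(0)) = 33 and h_3·σ_3 + 2h_3·σ_4 = 6(g'(7) - Δ_3) = 24.
Forward elimination and back-substitution give σ_0 = 3057/244, σ_1 = -522/61, σ_2 = 1377/122, σ_3 = -798/61, σ_4 = 765/61.
On [5, 7], with g_3(x) = a_3 + b_3·(x - 5) + c_3·(x - 5)² + d_3·(x - 5)³: c_3 = σ_3/2 = -399/61, d_3 = (σ_4 - σ_3)/(6h_3) = 521/244, b_3 = Δ_3 - h_3(2σ_3 + σ_4)/6 = -150/61.

-6.5410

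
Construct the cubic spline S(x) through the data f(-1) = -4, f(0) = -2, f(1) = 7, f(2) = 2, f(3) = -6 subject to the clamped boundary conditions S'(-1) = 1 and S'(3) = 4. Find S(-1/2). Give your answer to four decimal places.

Put M_i = S'' at the i-th knot. Here h = (1, 1, 1, 1) and Δ = (2, 9, -5, -8), so the interior equations h_(i-1)·M_(i-1) + 2(h_(i-1)+h_i)·M_i + h_i·M_(i+1) = 6(Δ_i − Δ_(i-1)) read
  1·M_0 + 4·M_1 + 1·M_2 = 6(Δ_1 - Δ_0) = 42
  1·M_1 + 4·M_2 + 1·M_3 = 6(Δ_2 - Δ_1) = -84
  1·M_2 + 4·M_3 + 1·M_4 = 6(Δ_3 - Δ_2) = -18
Clamped end conditions give two more equations: 2h_0·M_0 + h_0·M_1 = 6(Δ_0 - S'(-1)) = 6 and h_3·M_3 + 2h_3·M_4 = 6(S'(3) - Δ_3) = 72.
Solving: M_0 = -165/28, M_1 = 249/14, M_2 = -93/4, M_3 = -123/14, M_4 = 1131/28.
On [-1, 0], S(x) = -4 + 1·(x + 1) - 165/56·(x + 1)² + 221/56·(x + 1)³.
With (x + 1) = 1/2: S(-1/2) = -1677/448.

-3.7433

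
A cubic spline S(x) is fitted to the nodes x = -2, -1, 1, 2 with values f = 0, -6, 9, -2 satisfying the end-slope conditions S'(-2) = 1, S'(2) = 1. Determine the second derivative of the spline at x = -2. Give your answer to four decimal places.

Put M_i = S'' at the i-th knot. Here h = (1, 2, 1) and Δ = (-6, 15/2, -11), so the interior equations h_(i-1)·M_(i-1) + 2(h_(i-1)+h_i)·M_i + h_i·M_(i+1) = 6(Δ_i − Δ_(i-1)) read
  1·M_0 + 6·M_1 + 2·M_2 = 6(Δ_1 - Δ_0) = 81
  2·M_1 + 6·M_2 + 1·M_3 = 6(Δ_2 - Δ_1) = -111
Clamped end conditions give two more equations: 2h_0·M_0 + h_0·M_1 = 6(Δ_0 - S'(-2)) = -42 and h_2·M_2 + 2h_2·M_3 = 6(S'(2) - Δ_2) = 72.
Forward elimination and back-substitution give M_0 = -261/7, M_1 = 228/7, M_2 = -270/7, M_3 = 387/7.

-37.2857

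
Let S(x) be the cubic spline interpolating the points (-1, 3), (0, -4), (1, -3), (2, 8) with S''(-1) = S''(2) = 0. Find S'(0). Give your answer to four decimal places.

-4.0667

Write M_i for S''(x_i). With h_i = 1, 1, 1 and divided differences Δ_i = -7, 1, 11, the continuity of S' gives the tridiagonal system
  1·M_0 + 4·M_1 + 1·M_2 = 6(Δ_1 - Δ_0) = 48
  1·M_1 + 4·M_2 + 1·M_3 = 6(Δ_2 - Δ_1) = 60
Natural end conditions: M_0 = M_3 = 0.
Forward elimination and back-substitution give M_0 = 0, M_1 = 44/5, M_2 = 64/5, M_3 = 0.
On [0, 1], S'(x) = b_1 + 2c_1·x + 3d_1·x² with b_1 = Δ_1 - h_1(2M_1 + M_2)/6 = -61/15, c_1 = M_1/2 = 22/5, d_1 = (M_2 - M_1)/(6h_1) = 2/3. So S'(0) = -61/15.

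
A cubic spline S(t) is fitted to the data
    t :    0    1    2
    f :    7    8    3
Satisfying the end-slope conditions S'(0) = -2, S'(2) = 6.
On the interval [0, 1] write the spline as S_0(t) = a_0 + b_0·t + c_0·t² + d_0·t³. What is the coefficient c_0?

11

Write M_i for S''(x_i). With h_i = 1, 1 and divided differences Δ_i = 1, -5, the continuity of S' gives the tridiagonal system
  1·M_0 + 4·M_1 + 1·M_2 = 6(Δ_1 - Δ_0) = -36
Clamped end conditions give two more equations: 2h_0·M_0 + h_0·M_1 = 6(Δ_0 - S'(0)) = 18 and h_1·M_1 + 2h_1·M_2 = 6(S'(2) - Δ_1) = 66.
Hence M_0 = 22, M_1 = -26, M_2 = 46.
On [0, 1], with S_0(t) = a_0 + b_0·t + c_0·t² + d_0·t³: c_0 = M_0/2 = 11, d_0 = (M_1 - M_0)/(6h_0) = -8, b_0 = Δ_0 - h_0(2M_0 + M_1)/6 = -2.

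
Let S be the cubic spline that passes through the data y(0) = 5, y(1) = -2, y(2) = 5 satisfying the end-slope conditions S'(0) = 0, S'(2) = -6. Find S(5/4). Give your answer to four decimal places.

-0.4141

Put M_i = S'' at the i-th knot. Here h = (1, 1) and Δ = (-7, 7), so the interior equations h_(i-1)·M_(i-1) + 2(h_(i-1)+h_i)·M_i + h_i·M_(i+1) = 6(Δ_i − Δ_(i-1)) read
  1·M_0 + 4·M_1 + 1·M_2 = 6(Δ_1 - Δ_0) = 84
Clamped end conditions give two more equations: 2h_0·M_0 + h_0·M_1 = 6(Δ_0 - S'(0)) = -42 and h_1·M_1 + 2h_1·M_2 = 6(S'(2) - Δ_1) = -78.
Solving the tridiagonal system: M_0 = -45, M_1 = 48, M_2 = -63.
On [1, 2], S(x) = -2 + 3/2·(x - 1) + 24·(x - 1)² - 37/2·(x - 1)³.
With (x - 1) = 1/4: S(5/4) = -53/128.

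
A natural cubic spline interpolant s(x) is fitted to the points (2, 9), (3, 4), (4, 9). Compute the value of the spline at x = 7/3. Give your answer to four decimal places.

Write M_i for s''(x_i). With h_i = 1, 1 and divided differences Δ_i = -5, 5, the continuity of s' gives the tridiagonal system
  1·M_0 + 4·M_1 + 1·M_2 = 6(Δ_1 - Δ_0) = 60
Natural end conditions: M_0 = M_2 = 0.
Solving the tridiagonal system: M_0 = 0, M_1 = 15, M_2 = 0.
On [2, 3], s(x) = 9 - 15/2·(x - 2) + 0·(x - 2)² + 5/2·(x - 2)³.
With (x - 2) = 1/3: s(7/3) = 178/27.

6.5926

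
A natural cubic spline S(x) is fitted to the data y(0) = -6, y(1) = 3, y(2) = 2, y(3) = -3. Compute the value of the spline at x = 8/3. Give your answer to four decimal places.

-1.2148

Let σ_i = S''(x_i). Step sizes h_i = 1, 1, 1; slopes of the chords Δ_i = (y_(i+1) - y_i)/h_i = 9, -1, -5.
  1·σ_0 + 4·σ_1 + 1·σ_2 = 6(Δ_1 - Δ_0) = -60
  1·σ_1 + 4·σ_2 + 1·σ_3 = 6(Δ_2 - Δ_1) = -24
Natural end conditions: σ_0 = σ_3 = 0.
Solving: σ_0 = 0, σ_1 = -72/5, σ_2 = -12/5, σ_3 = 0.
On [2, 3], S(x) = 2 - 21/5·(x - 2) - 6/5·(x - 2)² + 2/5·(x - 2)³.
With (x - 2) = 2/3: S(8/3) = -164/135.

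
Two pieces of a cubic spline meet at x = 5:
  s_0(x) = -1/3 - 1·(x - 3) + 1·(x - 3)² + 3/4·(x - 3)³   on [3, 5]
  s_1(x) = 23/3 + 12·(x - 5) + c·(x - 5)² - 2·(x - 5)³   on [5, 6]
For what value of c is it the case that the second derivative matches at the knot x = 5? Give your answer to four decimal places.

5.5000

s_0''(x) = 2 + 9/2·(x - 3), so s_0''(5) = 11. On the right, s_1''(5) = 2c, so c = 11/2.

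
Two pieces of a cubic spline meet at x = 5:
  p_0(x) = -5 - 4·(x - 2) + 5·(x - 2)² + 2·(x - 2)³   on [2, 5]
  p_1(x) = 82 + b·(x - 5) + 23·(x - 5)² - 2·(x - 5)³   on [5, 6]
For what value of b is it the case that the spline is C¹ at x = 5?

80

p_0'(x) = -4 + 10·(x - 2) + 6·(x - 2)², so p_0'(5) = 80. On the right, p_1'(5) = b, so b = 80.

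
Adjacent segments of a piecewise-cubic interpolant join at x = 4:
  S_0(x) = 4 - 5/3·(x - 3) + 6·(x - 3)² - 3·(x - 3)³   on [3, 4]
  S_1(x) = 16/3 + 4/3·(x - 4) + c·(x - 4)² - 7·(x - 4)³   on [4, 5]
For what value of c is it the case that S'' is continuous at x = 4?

S_0''(x) = 12 - 18·(x - 3), so S_0''(4) = -6. On the right, S_1''(4) = 2c, so c = -3.

-3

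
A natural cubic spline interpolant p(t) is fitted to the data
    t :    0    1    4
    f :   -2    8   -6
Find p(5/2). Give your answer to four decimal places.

With m_i denoting the second derivative at x_i, h_i = 1, 3, and Δ_i = (y_(i+1) − y_i)/h_i = 10, -14/3:
  1·m_0 + 8·m_1 + 3·m_2 = 6(Δ_1 - Δ_0) = -88
Natural end conditions: m_0 = m_2 = 0.
Forward elimination and back-substitution give m_0 = 0, m_1 = -11, m_2 = 0.
On [1, 4], p(t) = 8 + 19/3·(t - 1) - 11/2·(t - 1)² + 11/18·(t - 1)³.
With (t - 1) = 3/2: p(5/2) = 115/16.

7.1875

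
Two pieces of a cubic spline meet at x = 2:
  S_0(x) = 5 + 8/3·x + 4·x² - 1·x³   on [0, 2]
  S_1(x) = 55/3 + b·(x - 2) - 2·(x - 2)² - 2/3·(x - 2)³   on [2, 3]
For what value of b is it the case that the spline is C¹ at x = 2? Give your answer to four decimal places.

S_0'(x) = 8/3 + 8·x - 3·x², so S_0'(2) = 20/3. On the right, S_1'(2) = b, so b = 20/3.

6.6667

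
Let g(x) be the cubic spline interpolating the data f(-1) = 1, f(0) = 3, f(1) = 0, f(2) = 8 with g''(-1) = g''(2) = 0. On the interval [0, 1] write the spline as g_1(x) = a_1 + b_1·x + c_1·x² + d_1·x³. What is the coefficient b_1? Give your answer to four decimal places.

-2.1333

Let M_i = g''(x_i). Step sizes h_i = 1, 1, 1; slopes of the chords Δ_i = (y_(i+1) - y_i)/h_i = 2, -3, 8.
  1·M_0 + 4·M_1 + 1·M_2 = 6(Δ_1 - Δ_0) = -30
  1·M_1 + 4·M_2 + 1·M_3 = 6(Δ_2 - Δ_1) = 66
Natural end conditions: M_0 = M_3 = 0.
Hence M_0 = 0, M_1 = -62/5, M_2 = 98/5, M_3 = 0.
On [0, 1], with g_1(x) = a_1 + b_1·x + c_1·x² + d_1·x³: c_1 = M_1/2 = -31/5, d_1 = (M_2 - M_1)/(6h_1) = 16/3, b_1 = Δ_1 - h_1(2M_1 + M_2)/6 = -32/15.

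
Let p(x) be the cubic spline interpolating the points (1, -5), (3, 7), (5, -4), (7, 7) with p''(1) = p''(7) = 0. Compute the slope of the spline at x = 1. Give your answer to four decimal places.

Write M_i for p''(x_i). With h_i = 2, 2, 2 and divided differences Δ_i = 6, -11/2, 11/2, the continuity of p' gives the tridiagonal system
  2·M_0 + 8·M_1 + 2·M_2 = 6(Δ_1 - Δ_0) = -69
  2·M_1 + 8·M_2 + 2·M_3 = 6(Δ_2 - Δ_1) = 66
Natural end conditions: M_0 = M_3 = 0.
Forward elimination and back-substitution give M_0 = 0, M_1 = -57/5, M_2 = 111/10, M_3 = 0.
On [1, 3], p'(x) = b_0 + 2c_0·(x - 1) + 3d_0·(x - 1)² with b_0 = Δ_0 - h_0(2M_0 + M_1)/6 = 49/5, c_0 = M_0/2 = 0, d_0 = (M_1 - M_0)/(6h_0) = -19/20. So p'(1) = 49/5.

9.8000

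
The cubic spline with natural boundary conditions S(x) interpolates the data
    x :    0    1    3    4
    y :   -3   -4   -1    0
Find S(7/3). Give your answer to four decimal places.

-2.2222

With M_i denoting the second derivative at x_i, h_i = 1, 2, 1, and Δ_i = (y_(i+1) − y_i)/h_i = -1, 3/2, 1:
  1·M_0 + 6·M_1 + 2·M_2 = 6(Δ_1 - Δ_0) = 15
  2·M_1 + 6·M_2 + 1·M_3 = 6(Δ_2 - Δ_1) = -3
Natural end conditions: M_0 = M_3 = 0.
Forward elimination and back-substitution give M_0 = 0, M_1 = 3, M_2 = -3/2, M_3 = 0.
On [1, 3], S(x) = -4 + 0·(x - 1) + 3/2·(x - 1)² - 3/8·(x - 1)³.
With (x - 1) = 4/3: S(7/3) = -20/9.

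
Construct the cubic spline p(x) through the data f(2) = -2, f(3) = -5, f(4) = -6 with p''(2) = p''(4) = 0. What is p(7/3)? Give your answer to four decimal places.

-3.1481

With M_i denoting the second derivative at x_i, h_i = 1, 1, and Δ_i = (y_(i+1) − y_i)/h_i = -3, -1:
  1·M_0 + 4·M_1 + 1·M_2 = 6(Δ_1 - Δ_0) = 12
Natural end conditions: M_0 = M_2 = 0.
Hence M_0 = 0, M_1 = 3, M_2 = 0.
On [2, 3], p(x) = -2 - 7/2·(x - 2) + 0·(x - 2)² + 1/2·(x - 2)³.
With (x - 2) = 1/3: p(7/3) = -85/27.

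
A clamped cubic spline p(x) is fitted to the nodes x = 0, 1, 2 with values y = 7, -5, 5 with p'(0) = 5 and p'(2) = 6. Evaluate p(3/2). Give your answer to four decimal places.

Write σ_i for p''(x_i). With h_i = 1, 1 and divided differences Δ_i = -12, 10, the continuity of p' gives the tridiagonal system
  1·σ_0 + 4·σ_1 + 1·σ_2 = 6(Δ_1 - Δ_0) = 132
Clamped end conditions give two more equations: 2h_0·σ_0 + h_0·σ_1 = 6(Δ_0 - p'(0)) = -102 and h_1·σ_1 + 2h_1·σ_2 = 6(p'(2) - Δ_1) = -24.
Solving: σ_0 = -167/2, σ_1 = 65, σ_2 = -89/2.
On [1, 2], p(x) = -5 - 17/4·(x - 1) + 65/2·(x - 1)² - 73/4·(x - 1)³.
With (x - 1) = 1/2: p(3/2) = -41/32.

-1.2813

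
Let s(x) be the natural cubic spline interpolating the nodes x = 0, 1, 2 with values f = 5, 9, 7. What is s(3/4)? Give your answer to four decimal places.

8.4922

Let σ_i = s''(x_i). Step sizes h_i = 1, 1; slopes of the chords Δ_i = (y_(i+1) - y_i)/h_i = 4, -2.
  1·σ_0 + 4·σ_1 + 1·σ_2 = 6(Δ_1 - Δ_0) = -36
Natural end conditions: σ_0 = σ_2 = 0.
Solving: σ_0 = 0, σ_1 = -9, σ_2 = 0.
On [0, 1], s(x) = 5 + 11/2·x + 0·x² - 3/2·x³.
With x = 3/4: s(3/4) = 1087/128.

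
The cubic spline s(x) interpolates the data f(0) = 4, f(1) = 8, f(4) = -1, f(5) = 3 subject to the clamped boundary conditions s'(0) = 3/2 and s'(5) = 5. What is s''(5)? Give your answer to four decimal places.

With m_i denoting the second derivative at x_i, h_i = 1, 3, 1, and Δ_i = (y_(i+1) − y_i)/h_i = 4, -3, 4:
  1·m_0 + 8·m_1 + 3·m_2 = 6(Δ_1 - Δ_0) = -42
  3·m_1 + 8·m_2 + 1·m_3 = 6(Δ_2 - Δ_1) = 42
Clamped end conditions give two more equations: 2h_0·m_0 + h_0·m_1 = 6(Δ_0 - s'(0)) = 15 and h_2·m_2 + 2h_2·m_3 = 6(s'(5) - Δ_2) = 6.
Hence m_0 = 38/3, m_1 = -31/3, m_2 = 28/3, m_3 = -5/3.

-1.6667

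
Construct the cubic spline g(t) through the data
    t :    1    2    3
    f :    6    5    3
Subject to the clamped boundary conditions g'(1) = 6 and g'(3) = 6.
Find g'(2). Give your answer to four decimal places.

-5.2500

Write M_i for g''(x_i). With h_i = 1, 1 and divided differences Δ_i = -1, -2, the continuity of g' gives the tridiagonal system
  1·M_0 + 4·M_1 + 1·M_2 = 6(Δ_1 - Δ_0) = -6
Clamped end conditions give two more equations: 2h_0·M_0 + h_0·M_1 = 6(Δ_0 - g'(1)) = -42 and h_1·M_1 + 2h_1·M_2 = 6(g'(3) - Δ_1) = 48.
Hence M_0 = -39/2, M_1 = -3, M_2 = 51/2.
On [2, 3], g'(t) = b_1 + 2c_1·(t - 2) + 3d_1·(t - 2)² with b_1 = Δ_1 - h_1(2M_1 + M_2)/6 = -21/4, c_1 = M_1/2 = -3/2, d_1 = (M_2 - M_1)/(6h_1) = 19/4. So g'(2) = -21/4.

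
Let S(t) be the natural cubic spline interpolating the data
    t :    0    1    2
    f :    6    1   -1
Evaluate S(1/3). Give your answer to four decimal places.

Write m_i for S''(x_i). With h_i = 1, 1 and divided differences Δ_i = -5, -2, the continuity of S' gives the tridiagonal system
  1·m_0 + 4·m_1 + 1·m_2 = 6(Δ_1 - Δ_0) = 18
Natural end conditions: m_0 = m_2 = 0.
Hence m_0 = 0, m_1 = 9/2, m_2 = 0.
On [0, 1], S(t) = 6 - 23/4·t + 0·t² + 3/4·t³.
With t = 1/3: S(1/3) = 37/9.

4.1111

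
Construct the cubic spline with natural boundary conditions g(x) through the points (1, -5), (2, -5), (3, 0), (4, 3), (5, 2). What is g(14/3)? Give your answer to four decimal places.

Put M_i = g'' at the i-th knot. Here h = (1, 1, 1, 1) and Δ = (0, 5, 3, -1), so the interior equations h_(i-1)·M_(i-1) + 2(h_(i-1)+h_i)·M_i + h_i·M_(i+1) = 6(Δ_i − Δ_(i-1)) read
  1·M_0 + 4·M_1 + 1·M_2 = 6(Δ_1 - Δ_0) = 30
  1·M_1 + 4·M_2 + 1·M_3 = 6(Δ_2 - Δ_1) = -12
  1·M_2 + 4·M_3 + 1·M_4 = 6(Δ_3 - Δ_2) = -24
Natural end conditions: M_0 = M_4 = 0.
Hence M_0 = 0, M_1 = 237/28, M_2 = -27/7, M_3 = -141/28, M_4 = 0.
On [4, 5], g(x) = 3 + 19/28·(x - 4) - 141/56·(x - 4)² + 47/56·(x - 4)³.
With (x - 4) = 2/3: g(14/3) = 488/189.

2.5820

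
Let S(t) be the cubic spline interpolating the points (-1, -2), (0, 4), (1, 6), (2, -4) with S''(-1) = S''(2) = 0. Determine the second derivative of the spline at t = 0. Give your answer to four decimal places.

With M_i denoting the second derivative at x_i, h_i = 1, 1, 1, and Δ_i = (y_(i+1) − y_i)/h_i = 6, 2, -10:
  1·M_0 + 4·M_1 + 1·M_2 = 6(Δ_1 - Δ_0) = -24
  1·M_1 + 4·M_2 + 1·M_3 = 6(Δ_2 - Δ_1) = -72
Natural end conditions: M_0 = M_3 = 0.
Solving: M_0 = 0, M_1 = -8/5, M_2 = -88/5, M_3 = 0.

-1.6000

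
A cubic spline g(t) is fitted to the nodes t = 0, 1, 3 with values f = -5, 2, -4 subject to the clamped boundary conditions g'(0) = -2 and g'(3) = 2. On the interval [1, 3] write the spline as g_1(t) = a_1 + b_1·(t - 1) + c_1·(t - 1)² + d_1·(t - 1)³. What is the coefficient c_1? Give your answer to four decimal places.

Let m_i = g''(x_i). Step sizes h_i = 1, 2; slopes of the chords Δ_i = (y_(i+1) - y_i)/h_i = 7, -3.
  1·m_0 + 6·m_1 + 2·m_2 = 6(Δ_1 - Δ_0) = -60
Clamped end conditions give two more equations: 2h_0·m_0 + h_0·m_1 = 6(Δ_0 - g'(0)) = 54 and h_1·m_1 + 2h_1·m_2 = 6(g'(3) - Δ_1) = 30.
Solving: m_0 = 115/3, m_1 = -68/3, m_2 = 113/6.
On [1, 3], with g_1(t) = a_1 + b_1·(t - 1) + c_1·(t - 1)² + d_1·(t - 1)³: c_1 = m_1/2 = -34/3, d_1 = (m_2 - m_1)/(6h_1) = 83/24, b_1 = Δ_1 - h_1(2m_1 + m_2)/6 = 35/6.

-11.3333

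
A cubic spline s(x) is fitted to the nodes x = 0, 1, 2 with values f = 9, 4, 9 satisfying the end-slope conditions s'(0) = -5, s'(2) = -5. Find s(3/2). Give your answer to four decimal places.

Let M_i = s''(x_i). Step sizes h_i = 1, 1; slopes of the chords Δ_i = (y_(i+1) - y_i)/h_i = -5, 5.
  1·M_0 + 4·M_1 + 1·M_2 = 6(Δ_1 - Δ_0) = 60
Clamped end conditions give two more equations: 2h_0·M_0 + h_0·M_1 = 6(Δ_0 - s'(0)) = 0 and h_1·M_1 + 2h_1·M_2 = 6(s'(2) - Δ_1) = -60.
Solving: M_0 = -15, M_1 = 30, M_2 = -45.
On [1, 2], s(x) = 4 + 5/2·(x - 1) + 15·(x - 1)² - 25/2·(x - 1)³.
With (x - 1) = 1/2: s(3/2) = 119/16.

7.4375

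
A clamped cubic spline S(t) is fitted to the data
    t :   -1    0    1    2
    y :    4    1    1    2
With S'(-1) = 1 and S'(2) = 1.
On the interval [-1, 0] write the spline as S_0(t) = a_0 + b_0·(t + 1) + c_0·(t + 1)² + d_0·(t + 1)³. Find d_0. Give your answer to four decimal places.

Let m_i = S''(x_i). Step sizes h_i = 1, 1, 1; slopes of the chords Δ_i = (y_(i+1) - y_i)/h_i = -3, 0, 1.
  1·m_0 + 4·m_1 + 1·m_2 = 6(Δ_1 - Δ_0) = 18
  1·m_1 + 4·m_2 + 1·m_3 = 6(Δ_2 - Δ_1) = 6
Clamped end conditions give two more equations: 2h_0·m_0 + h_0·m_1 = 6(Δ_0 - S'(-1)) = -24 and h_2·m_2 + 2h_2·m_3 = 6(S'(2) - Δ_2) = 0.
Solving: m_0 = -82/5, m_1 = 44/5, m_2 = -4/5, m_3 = 2/5.
On [-1, 0], with S_0(t) = a_0 + b_0·(t + 1) + c_0·(t + 1)² + d_0·(t + 1)³: c_0 = m_0/2 = -41/5, d_0 = (m_1 - m_0)/(6h_0) = 21/5, b_0 = Δ_0 - h_0(2m_0 + m_1)/6 = 1.

4.2000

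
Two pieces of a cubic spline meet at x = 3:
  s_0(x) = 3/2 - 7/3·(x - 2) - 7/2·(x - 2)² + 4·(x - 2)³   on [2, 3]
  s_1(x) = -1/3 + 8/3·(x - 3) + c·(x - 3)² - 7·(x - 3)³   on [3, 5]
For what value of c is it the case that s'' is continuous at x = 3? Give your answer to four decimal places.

8.5000

s_0''(x) = -7 + 24·(x - 2), so s_0''(3) = 17. On the right, s_1''(3) = 2c, so c = 17/2.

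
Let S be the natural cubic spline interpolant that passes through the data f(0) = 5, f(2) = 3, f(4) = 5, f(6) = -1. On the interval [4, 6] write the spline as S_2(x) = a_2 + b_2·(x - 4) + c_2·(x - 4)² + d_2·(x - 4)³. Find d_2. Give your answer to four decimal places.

0.3000

Write m_i for S''(x_i). With h_i = 2, 2, 2 and divided differences Δ_i = -1, 1, -3, the continuity of S' gives the tridiagonal system
  2·m_0 + 8·m_1 + 2·m_2 = 6(Δ_1 - Δ_0) = 12
  2·m_1 + 8·m_2 + 2·m_3 = 6(Δ_2 - Δ_1) = -24
Natural end conditions: m_0 = m_3 = 0.
Hence m_0 = 0, m_1 = 12/5, m_2 = -18/5, m_3 = 0.
On [4, 6], with S_2(x) = a_2 + b_2·(x - 4) + c_2·(x - 4)² + d_2·(x - 4)³: c_2 = m_2/2 = -9/5, d_2 = (m_3 - m_2)/(6h_2) = 3/10, b_2 = Δ_2 - h_2(2m_2 + m_3)/6 = -3/5.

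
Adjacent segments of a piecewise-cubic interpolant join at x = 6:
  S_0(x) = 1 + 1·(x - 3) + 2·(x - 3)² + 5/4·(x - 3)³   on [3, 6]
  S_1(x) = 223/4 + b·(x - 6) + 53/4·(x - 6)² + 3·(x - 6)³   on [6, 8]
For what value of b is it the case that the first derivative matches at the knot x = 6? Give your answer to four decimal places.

46.7500

S_0'(x) = 1 + 4·(x - 3) + 15/4·(x - 3)², so S_0'(6) = 187/4. On the right, S_1'(6) = b, so b = 187/4.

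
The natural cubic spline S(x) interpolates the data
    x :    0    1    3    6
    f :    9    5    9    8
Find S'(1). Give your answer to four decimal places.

Let σ_i = S''(x_i). Step sizes h_i = 1, 2, 3; slopes of the chords Δ_i = (y_(i+1) - y_i)/h_i = -4, 2, -1/3.
  1·σ_0 + 6·σ_1 + 2·σ_2 = 6(Δ_1 - Δ_0) = 36
  2·σ_1 + 10·σ_2 + 3·σ_3 = 6(Δ_2 - Δ_1) = -14
Natural end conditions: σ_0 = σ_3 = 0.
Forward elimination and back-substitution give σ_0 = 0, σ_1 = 97/14, σ_2 = -39/14, σ_3 = 0.
On [1, 3], S'(x) = b_1 + 2c_1·(x - 1) + 3d_1·(x - 1)² with b_1 = Δ_1 - h_1(2σ_1 + σ_2)/6 = -71/42, c_1 = σ_1/2 = 97/28, d_1 = (σ_2 - σ_1)/(6h_1) = -17/21. So S'(1) = -71/42.

-1.6905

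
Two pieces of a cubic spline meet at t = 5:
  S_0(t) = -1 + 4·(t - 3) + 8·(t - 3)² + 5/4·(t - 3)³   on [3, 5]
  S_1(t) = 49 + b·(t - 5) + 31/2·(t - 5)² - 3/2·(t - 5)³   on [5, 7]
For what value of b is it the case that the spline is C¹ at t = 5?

51

S_0'(t) = 4 + 16·(t - 3) + 15/4·(t - 3)², so S_0'(5) = 51. On the right, S_1'(5) = b, so b = 51.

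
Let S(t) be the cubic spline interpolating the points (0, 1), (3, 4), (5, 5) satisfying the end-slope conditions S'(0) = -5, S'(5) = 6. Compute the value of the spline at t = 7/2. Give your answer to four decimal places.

Put M_i = S'' at the i-th knot. Here h = (3, 2) and Δ = (1, 1/2), so the interior equations h_(i-1)·M_(i-1) + 2(h_(i-1)+h_i)·M_i + h_i·M_(i+1) = 6(Δ_i − Δ_(i-1)) read
  3·M_0 + 10·M_1 + 2·M_2 = 6(Δ_1 - Δ_0) = -3
Clamped end conditions give two more equations: 2h_0·M_0 + h_0·M_1 = 6(Δ_0 - S'(0)) = 36 and h_1·M_1 + 2h_1·M_2 = 6(S'(5) - Δ_1) = 33.
Solving: M_0 = 17/2, M_1 = -5, M_2 = 43/4.
On [3, 5], S(t) = 4 + 1/4·(t - 3) - 5/2·(t - 3)² + 21/16·(t - 3)³.
With (t - 3) = 1/2: S(7/2) = 469/128.

3.6641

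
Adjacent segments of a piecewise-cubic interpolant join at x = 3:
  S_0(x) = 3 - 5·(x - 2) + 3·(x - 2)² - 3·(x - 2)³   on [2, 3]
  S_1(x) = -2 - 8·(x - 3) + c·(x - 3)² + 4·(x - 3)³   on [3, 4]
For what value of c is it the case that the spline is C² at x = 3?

S_0''(x) = 6 - 18·(x - 2), so S_0''(3) = -12. On the right, S_1''(3) = 2c, so c = -6.

-6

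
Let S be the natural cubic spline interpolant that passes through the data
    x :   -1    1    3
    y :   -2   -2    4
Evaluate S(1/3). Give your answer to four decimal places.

Put M_i = S'' at the i-th knot. Here h = (2, 2) and Δ = (0, 3), so the interior equations h_(i-1)·M_(i-1) + 2(h_(i-1)+h_i)·M_i + h_i·M_(i+1) = 6(Δ_i − Δ_(i-1)) read
  2·M_0 + 8·M_1 + 2·M_2 = 6(Δ_1 - Δ_0) = 18
Natural end conditions: M_0 = M_2 = 0.
Forward elimination and back-substitution give M_0 = 0, M_1 = 9/4, M_2 = 0.
On [-1, 1], S(x) = -2 - 3/4·(x + 1) + 0·(x + 1)² + 3/16·(x + 1)³.
With (x + 1) = 4/3: S(1/3) = -23/9.

-2.5556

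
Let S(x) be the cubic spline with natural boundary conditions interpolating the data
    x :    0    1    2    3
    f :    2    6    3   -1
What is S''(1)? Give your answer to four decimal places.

-10.8000

Put m_i = S'' at the i-th knot. Here h = (1, 1, 1) and Δ = (4, -3, -4), so the interior equations h_(i-1)·m_(i-1) + 2(h_(i-1)+h_i)·m_i + h_i·m_(i+1) = 6(Δ_i − Δ_(i-1)) read
  1·m_0 + 4·m_1 + 1·m_2 = 6(Δ_1 - Δ_0) = -42
  1·m_1 + 4·m_2 + 1·m_3 = 6(Δ_2 - Δ_1) = -6
Natural end conditions: m_0 = m_3 = 0.
Solving the tridiagonal system: m_0 = 0, m_1 = -54/5, m_2 = 6/5, m_3 = 0.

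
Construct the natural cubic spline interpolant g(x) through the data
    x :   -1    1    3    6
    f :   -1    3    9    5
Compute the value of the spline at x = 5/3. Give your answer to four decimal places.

5.2079

Let M_i = g''(x_i). Step sizes h_i = 2, 2, 3; slopes of the chords Δ_i = (y_(i+1) - y_i)/h_i = 2, 3, -4/3.
  2·M_0 + 8·M_1 + 2·M_2 = 6(Δ_1 - Δ_0) = 6
  2·M_1 + 10·M_2 + 3·M_3 = 6(Δ_2 - Δ_1) = -26
Natural end conditions: M_0 = M_3 = 0.
Solving: M_0 = 0, M_1 = 28/19, M_2 = -55/19, M_3 = 0.
On [1, 3], g(x) = 3 + 170/57·(x - 1) + 14/19·(x - 1)² - 83/228·(x - 1)³.
With (x - 1) = 2/3: g(5/3) = 8015/1539.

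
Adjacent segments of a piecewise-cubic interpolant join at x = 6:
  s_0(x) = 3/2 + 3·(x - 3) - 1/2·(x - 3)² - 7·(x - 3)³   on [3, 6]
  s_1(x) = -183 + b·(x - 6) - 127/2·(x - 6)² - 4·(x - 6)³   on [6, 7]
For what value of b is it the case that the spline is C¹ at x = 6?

s_0'(x) = 3 - 1·(x - 3) - 21·(x - 3)², so s_0'(6) = -189. On the right, s_1'(6) = b, so b = -189.

-189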